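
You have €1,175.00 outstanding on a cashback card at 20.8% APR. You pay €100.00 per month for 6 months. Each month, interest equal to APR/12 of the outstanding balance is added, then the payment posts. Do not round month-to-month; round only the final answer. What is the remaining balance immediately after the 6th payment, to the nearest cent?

€676.01

Monthly rate r = 20.8%/12 = 1.73333% = 0.0173333.
Each month: B ← B·(1+r) − €100.00.
Month 1: interest €20.37; balance after payment €1,095.37.
Month 2: interest €18.99; balance after payment €1,014.35.
Month 3: interest €17.58; balance after payment €931.94.
Month 4: interest €16.15; balance after payment €848.09.
Month 5: interest €14.70; balance after payment €762.79.
Month 6: interest €13.22; balance after payment €676.01.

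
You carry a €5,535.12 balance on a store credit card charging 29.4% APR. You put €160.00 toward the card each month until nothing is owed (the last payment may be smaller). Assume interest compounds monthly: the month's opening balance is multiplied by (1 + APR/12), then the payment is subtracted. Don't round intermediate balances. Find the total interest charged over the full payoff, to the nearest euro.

Monthly rate r = 29.4%/12 = 2.45% = 0.0245.
Payoff takes n = ⌈−ln(1 − rB₀/P)/ln(1+r)⌉ = ⌈77.713⌉ = 78 payments; the last is €114.47.
Total paid = 77·€160.00 + €114.47 = €12,434.47.
Total interest = total paid − principal = €12,434.47 − €5,535.12 = €6,899.35.

€6,899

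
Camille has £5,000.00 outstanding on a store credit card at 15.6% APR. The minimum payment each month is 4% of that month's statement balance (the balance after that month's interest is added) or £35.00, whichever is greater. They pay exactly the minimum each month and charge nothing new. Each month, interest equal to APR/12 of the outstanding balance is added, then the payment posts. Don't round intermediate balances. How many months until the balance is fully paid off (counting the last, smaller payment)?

93 months

Monthly rate r = 15.6%/12 = 1.3% = 0.013.
While 4% of the post-interest balance exceeds £35.00, each month B ← (B·(1+r))·(1 − 0.04), i.e. B shrinks by the factor (1+r)·0.96 = 0.97248.
This holds for months 1–63. Entering month 64 the balance is £861.89; 4% of the post-interest balance is now below £35.00, so the flat £35.00 minimum applies from here.
From month 64 a fixed £35.00 at rate r clears £861.89 in 30 more payments. Total: 63 + 30 = 93 months.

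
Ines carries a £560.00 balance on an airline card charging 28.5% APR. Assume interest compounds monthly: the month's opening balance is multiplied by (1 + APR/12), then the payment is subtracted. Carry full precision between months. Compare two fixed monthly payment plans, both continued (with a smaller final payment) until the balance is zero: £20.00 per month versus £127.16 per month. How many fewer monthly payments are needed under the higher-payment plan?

Monthly rate r = 28.5%/12 = 2.375% = 0.02375.
At £20.00/mo: n = ⌈−ln(1 − rB₀/P)/ln(1+r)⌉ = 47 payments (last £11.90); total interest = total paid − £560.00 = £371.90.
At £127.16/mo: 5 payments (last £90.17); total interest £38.81.
Payments saved = 47 − 5 = 42.

42 fewer payments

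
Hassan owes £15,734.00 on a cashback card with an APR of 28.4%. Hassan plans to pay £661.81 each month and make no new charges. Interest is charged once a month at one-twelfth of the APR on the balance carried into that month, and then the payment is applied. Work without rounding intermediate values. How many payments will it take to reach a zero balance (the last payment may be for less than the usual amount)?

Monthly rate r = 28.4%/12 = 2.36667% = 0.0236667.
Recurrence: B ← B·(1+r) − £661.81.
Month 1: interest £372.37; balance after payment £15,444.56.
Month 2: interest £365.52; balance after payment £15,148.27.
Closed form: n = −ln(1 − rB₀/P)/ln(1+r) = −ln(0.43734)/ln(1.02367) ≈ 35.357, so the balance reaches zero during payment 36.

36 months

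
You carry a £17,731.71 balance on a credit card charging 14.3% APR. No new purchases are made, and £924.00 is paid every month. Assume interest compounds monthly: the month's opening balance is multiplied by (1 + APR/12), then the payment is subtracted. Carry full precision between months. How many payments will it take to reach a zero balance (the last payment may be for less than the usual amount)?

Monthly rate r = 14.3%/12 = 1.19167% = 0.0119167.
Recurrence: B ← B·(1+r) − £924.00.
Month 1: interest £211.30; balance after payment £17,019.01.
Month 2: interest £202.81; balance after payment £16,297.82.
Closed form: n = −ln(1 − rB₀/P)/ln(1+r) = −ln(0.77132)/ln(1.01192) ≈ 21.919, so the balance reaches zero during payment 22.

22 months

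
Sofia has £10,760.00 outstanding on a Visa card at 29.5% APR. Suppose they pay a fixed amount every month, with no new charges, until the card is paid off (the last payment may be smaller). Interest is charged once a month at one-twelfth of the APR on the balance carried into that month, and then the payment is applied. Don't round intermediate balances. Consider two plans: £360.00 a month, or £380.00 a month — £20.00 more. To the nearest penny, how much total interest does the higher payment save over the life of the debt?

£1,037.53

Monthly rate r = 29.5%/12 = 2.45833% = 0.0245833.
At £360.00/mo: n = ⌈−ln(1 − rB₀/P)/ln(1+r)⌉ = 55 payments (last £233.83); total interest = total paid − £10,760.00 = £8,913.83.
At £380.00/mo: 50 payments (last £16.30); total interest £7,876.30.
Interest saved = £8,913.83 − £7,876.30 = £1,037.53.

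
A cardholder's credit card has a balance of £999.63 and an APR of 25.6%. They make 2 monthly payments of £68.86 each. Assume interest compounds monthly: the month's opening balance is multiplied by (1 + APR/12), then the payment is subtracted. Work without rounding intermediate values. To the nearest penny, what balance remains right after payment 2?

Monthly rate r = 25.6%/12 = 2.13333% = 0.0213333.
Each month: B ← B·(1+r) − £68.86.
Month 1: interest £21.33; balance after payment £952.10.
Month 2: interest £20.31; balance after payment £903.55.

£903.55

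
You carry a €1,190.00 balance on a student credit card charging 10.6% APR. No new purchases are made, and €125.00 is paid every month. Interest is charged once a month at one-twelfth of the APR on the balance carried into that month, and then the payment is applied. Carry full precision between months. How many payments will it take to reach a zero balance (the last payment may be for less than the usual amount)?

Monthly rate r = 10.6%/12 = 0.883333% = 0.00883333.
Recurrence: B ← B·(1+r) − €125.00.
Month 1: interest €10.51; balance after payment €1,075.51.
Month 2: interest €9.50; balance after payment €960.01.
Closed form: n = −ln(1 − rB₀/P)/ln(1+r) = −ln(0.91591)/ln(1.00883) ≈ 9.988, so the balance reaches zero during payment 10.

10 months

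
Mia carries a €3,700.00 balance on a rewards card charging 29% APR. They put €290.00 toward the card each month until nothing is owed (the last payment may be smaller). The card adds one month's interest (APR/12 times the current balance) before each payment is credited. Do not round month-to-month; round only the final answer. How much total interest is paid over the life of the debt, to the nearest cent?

Monthly rate r = 29%/12 = 2.41667% = 0.0241667.
Payoff takes n = ⌈−ln(1 − rB₀/P)/ln(1+r)⌉ = ⌈15.438⌉ = 16 payments; the last is €127.91.
Total paid = 15·€290.00 + €127.91 = €4,477.91.
Total interest = total paid − principal = €4,477.91 − €3,700.00 = €777.91.

€777.91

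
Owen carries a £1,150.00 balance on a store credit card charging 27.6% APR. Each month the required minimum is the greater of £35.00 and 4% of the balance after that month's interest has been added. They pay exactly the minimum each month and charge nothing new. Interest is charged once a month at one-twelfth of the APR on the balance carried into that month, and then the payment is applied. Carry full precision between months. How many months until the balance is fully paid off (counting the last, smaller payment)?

Monthly rate r = 27.6%/12 = 2.3% = 0.023.
While 4% of the post-interest balance exceeds £35.00, each month B ← (B·(1+r))·(1 − 0.04), i.e. B shrinks by the factor (1+r)·0.96 = 0.98208.
This holds for months 1–17. Entering month 18 the balance is £845.66; 4% of the post-interest balance is now below £35.00, so the flat £35.00 minimum applies from here.
From month 18 a fixed £35.00 at rate r clears £845.66 in 36 more payments. Total: 17 + 36 = 53 months.

53 months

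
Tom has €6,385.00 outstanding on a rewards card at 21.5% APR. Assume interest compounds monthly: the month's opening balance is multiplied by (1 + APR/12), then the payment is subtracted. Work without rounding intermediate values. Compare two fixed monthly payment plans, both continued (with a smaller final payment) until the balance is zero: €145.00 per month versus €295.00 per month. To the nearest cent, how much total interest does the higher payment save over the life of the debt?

Monthly rate r = 21.5%/12 = 1.79167% = 0.0179167.
At €145.00/mo: n = ⌈−ln(1 − rB₀/P)/ln(1+r)⌉ = 88 payments (last €87.80); total interest = total paid − €6,385.00 = €6,317.80.
At €295.00/mo: 28 payments (last €186.86); total interest €1,766.86.
Interest saved = €6,317.80 − €1,766.86 = €4,550.94.

€4,550.94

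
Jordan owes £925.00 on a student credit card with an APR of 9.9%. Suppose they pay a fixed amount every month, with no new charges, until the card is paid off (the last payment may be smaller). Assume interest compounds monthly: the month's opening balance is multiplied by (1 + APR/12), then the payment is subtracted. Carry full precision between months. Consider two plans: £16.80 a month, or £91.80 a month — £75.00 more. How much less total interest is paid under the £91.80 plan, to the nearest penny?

Monthly rate r = 9.9%/12 = 0.825% = 0.00825.
At £16.80/mo: n = ⌈−ln(1 − rB₀/P)/ln(1+r)⌉ = 74 payments (last £11.87); total interest = total paid − £925.00 = £313.27.
At £91.80/mo: 11 payments (last £51.79); total interest £44.79.
Interest saved = £313.27 − £44.79 = £268.48.

£268.48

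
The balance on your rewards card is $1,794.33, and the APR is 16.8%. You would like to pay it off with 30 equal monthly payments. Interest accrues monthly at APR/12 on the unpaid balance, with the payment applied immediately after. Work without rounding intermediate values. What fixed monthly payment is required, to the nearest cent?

Monthly rate r = 16.8%/12 = 1.4% = 0.014.
Level-payment amortization: P = B₀·r / (1 − (1+r)^(−n)) = 1794.33·0.014 / (1 − 1.014^(−30)).
Denominator 1 − (1+r)^(−30) = 0.341036515.
P = 25.1206 / 0.341036515 ≈ 73.66.

$73.66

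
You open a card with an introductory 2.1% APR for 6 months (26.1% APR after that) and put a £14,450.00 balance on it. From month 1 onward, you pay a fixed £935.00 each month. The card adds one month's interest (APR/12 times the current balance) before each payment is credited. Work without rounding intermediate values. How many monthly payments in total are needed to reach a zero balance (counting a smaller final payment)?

17 months

Promo months 1–6 at r₀ = 2.1%/12 = 0.00175; months 7+ at r₁ = 26.1%/12 = 0.02175.
After month 6: iterate B ← B·(1+r₀) − £935.00 for 6 months → £8,967.79.
Then at r₁ with £935.00/mo: n₂ = −ln(1 − r₁·B/P)/ln(1+r₁) ≈ 10.87 → 11 more payments.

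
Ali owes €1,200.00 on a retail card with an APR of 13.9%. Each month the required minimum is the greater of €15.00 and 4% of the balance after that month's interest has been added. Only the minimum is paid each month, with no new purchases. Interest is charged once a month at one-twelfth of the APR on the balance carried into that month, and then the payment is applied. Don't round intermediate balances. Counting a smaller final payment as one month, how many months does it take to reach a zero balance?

Monthly rate r = 13.9%/12 = 1.15833% = 0.0115833.
While 4% of the post-interest balance exceeds €15.00, each month B ← (B·(1+r))·(1 − 0.04), i.e. B shrinks by the factor (1+r)·0.96 = 0.97112.
This holds for months 1–41. Entering month 42 the balance is €360.89; 4% of the post-interest balance is now below €15.00, so the flat €15.00 minimum applies from here.
From month 42 a fixed €15.00 at rate r clears €360.89 in 29 more payments. Total: 41 + 29 = 70 months.

70 months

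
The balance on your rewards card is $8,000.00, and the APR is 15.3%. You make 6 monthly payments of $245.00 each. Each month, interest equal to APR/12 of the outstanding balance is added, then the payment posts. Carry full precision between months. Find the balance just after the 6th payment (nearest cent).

$7,114.18

Monthly rate r = 15.3%/12 = 1.275% = 0.01275.
Each month: B ← B·(1+r) − $245.00.
Month 1: interest $102.00; balance after payment $7,857.00.
Month 2: interest $100.18; balance after payment $7,712.18.
Month 3: interest $98.33; balance after payment $7,565.51.
Month 4: interest $96.46; balance after payment $7,416.97.
Month 5: interest $94.57; balance after payment $7,266.53.
Month 6: interest $92.65; balance after payment $7,114.18.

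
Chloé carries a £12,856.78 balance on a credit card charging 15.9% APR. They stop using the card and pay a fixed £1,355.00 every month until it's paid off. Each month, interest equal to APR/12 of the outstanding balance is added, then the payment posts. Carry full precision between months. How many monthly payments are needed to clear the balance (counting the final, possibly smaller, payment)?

Monthly rate r = 15.9%/12 = 1.325% = 0.01325.
Recurrence: B ← B·(1+r) − £1,355.00.
Month 1: interest £170.35; balance after payment £11,672.13.
Month 2: interest £154.66; balance after payment £10,471.79.
Closed form: n = −ln(1 − rB₀/P)/ln(1+r) = −ln(0.87428)/ln(1.01325) ≈ 10.207, so the balance reaches zero during payment 11.

11 months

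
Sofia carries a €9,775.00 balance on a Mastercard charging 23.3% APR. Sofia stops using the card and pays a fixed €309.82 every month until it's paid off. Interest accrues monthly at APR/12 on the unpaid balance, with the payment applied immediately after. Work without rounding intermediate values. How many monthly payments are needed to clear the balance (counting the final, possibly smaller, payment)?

Monthly rate r = 23.3%/12 = 1.94167% = 0.0194167.
Recurrence: B ← B·(1+r) − €309.82.
Month 1: interest €189.80; balance after payment €9,654.98.
Month 2: interest €187.47; balance after payment €9,532.63.
Closed form: n = −ln(1 − rB₀/P)/ln(1+r) = −ln(0.38739)/ln(1.01942) ≈ 49.313, so the balance reaches zero during payment 50.

50 months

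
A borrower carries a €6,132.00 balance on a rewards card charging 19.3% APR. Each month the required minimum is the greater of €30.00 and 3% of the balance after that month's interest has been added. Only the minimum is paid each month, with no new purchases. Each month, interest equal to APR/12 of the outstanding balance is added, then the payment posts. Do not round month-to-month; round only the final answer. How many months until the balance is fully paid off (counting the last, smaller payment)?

Monthly rate r = 19.3%/12 = 1.60833% = 0.0160833.
While 3% of the post-interest balance exceeds €30.00, each month B ← (B·(1+r))·(1 − 0.03), i.e. B shrinks by the factor (1+r)·0.97 = 0.9856.
This holds for months 1–127. Entering month 128 the balance is €971.93; 3% of the post-interest balance is now below €30.00, so the flat €30.00 minimum applies from here.
From month 128 a fixed €30.00 at rate r clears €971.93 in 47 more payments. Total: 127 + 47 = 174 months.

174 months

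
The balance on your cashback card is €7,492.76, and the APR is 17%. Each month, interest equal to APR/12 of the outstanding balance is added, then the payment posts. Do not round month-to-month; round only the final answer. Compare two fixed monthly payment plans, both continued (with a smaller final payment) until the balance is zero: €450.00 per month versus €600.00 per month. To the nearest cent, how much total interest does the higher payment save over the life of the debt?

Monthly rate r = 17%/12 = 1.41667% = 0.0141667.
At €450.00/mo: n = ⌈−ln(1 − rB₀/P)/ln(1+r)⌉ = 20 payments (last €56.54); total interest = total paid − €7,492.76 = €1,113.78.
At €600.00/mo: 14 payments (last €504.64); total interest €811.88.
Interest saved = €1,113.78 − €811.88 = €301.90.

€301.90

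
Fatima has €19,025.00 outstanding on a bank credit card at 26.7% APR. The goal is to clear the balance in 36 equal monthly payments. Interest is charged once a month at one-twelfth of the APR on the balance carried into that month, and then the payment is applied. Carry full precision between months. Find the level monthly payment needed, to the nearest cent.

€773.64

Monthly rate r = 26.7%/12 = 2.225% = 0.02225.
Level-payment amortization: P = B₀·r / (1 − (1+r)^(−n)) = 19025.00·0.02225 / (1 − 1.02225^(−36)).
Denominator 1 − (1+r)^(−36) = 0.54716112.
P = 423.306 / 0.54716112 ≈ 773.64.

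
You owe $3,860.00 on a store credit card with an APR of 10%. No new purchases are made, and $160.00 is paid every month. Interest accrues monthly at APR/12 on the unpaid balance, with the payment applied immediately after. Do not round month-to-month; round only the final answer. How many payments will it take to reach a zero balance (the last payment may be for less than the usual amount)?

28 payments

Monthly rate r = 10%/12 = 0.833333% = 0.00833333.
Recurrence: B ← B·(1+r) − $160.00.
Month 1: interest $32.17; balance after payment $3,732.17.
Month 2: interest $31.10; balance after payment $3,603.27.
Closed form: n = −ln(1 − rB₀/P)/ln(1+r) = −ln(0.79896)/ln(1.00833) ≈ 27.046, so the balance reaches zero during payment 28.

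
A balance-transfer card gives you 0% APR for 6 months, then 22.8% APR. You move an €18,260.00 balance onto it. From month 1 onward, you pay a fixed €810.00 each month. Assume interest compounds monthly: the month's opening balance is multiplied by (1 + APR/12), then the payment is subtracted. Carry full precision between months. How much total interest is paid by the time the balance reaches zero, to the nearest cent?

Promo months 1–6 at r₀ = 0%/12 = 0; months 7+ at r₁ = 22.8%/12 = 0.019.
After month 6 (no interest yet): B = €18,260.00 − 6·€810.00 = €13,400.00.
Then at r₁ with €810.00/mo: n₂ = −ln(1 − r₁·B/P)/ln(1+r₁) ≈ 20.05 → 21 more payments.
Total paid = 26·€810.00 + €39.54 = €21,099.54; interest = €21,099.54 − €18,260.00 = €2,839.54.

€2,839.54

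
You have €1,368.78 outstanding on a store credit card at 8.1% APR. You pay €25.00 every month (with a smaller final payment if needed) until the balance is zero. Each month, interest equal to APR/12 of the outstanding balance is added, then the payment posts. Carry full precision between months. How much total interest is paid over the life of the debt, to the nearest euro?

Monthly rate r = 8.1%/12 = 0.675% = 0.00675.
Payoff takes n = ⌈−ln(1 − rB₀/P)/ln(1+r)⌉ = ⌈68.579⌉ = 69 payments; the last is €14.50.
Total paid = 68·€25.00 + €14.50 = €1,714.50.
Total interest = total paid − principal = €1,714.50 − €1,368.78 = €345.72.

€346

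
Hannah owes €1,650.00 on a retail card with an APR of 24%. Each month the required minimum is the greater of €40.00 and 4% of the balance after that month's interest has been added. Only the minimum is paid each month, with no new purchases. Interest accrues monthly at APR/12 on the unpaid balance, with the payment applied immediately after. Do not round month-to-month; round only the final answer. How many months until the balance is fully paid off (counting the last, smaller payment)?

59 months

Monthly rate r = 24%/12 = 2% = 0.02.
While 4% of the post-interest balance exceeds €40.00, each month B ← (B·(1+r))·(1 − 0.04), i.e. B shrinks by the factor (1+r)·0.96 = 0.9792.
This holds for months 1–25. Entering month 26 the balance is €975.59; 4% of the post-interest balance is now below €40.00, so the flat €40.00 minimum applies from here.
From month 26 a fixed €40.00 at rate r clears €975.59 in 34 more payments. Total: 25 + 34 = 59 months.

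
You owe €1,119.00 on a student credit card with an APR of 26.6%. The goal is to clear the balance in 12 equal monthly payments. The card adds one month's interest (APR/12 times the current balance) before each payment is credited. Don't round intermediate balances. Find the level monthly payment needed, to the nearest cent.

€107.23

Monthly rate r = 26.6%/12 = 2.21667% = 0.0221667.
Level-payment amortization: P = B₀·r / (1 − (1+r)^(−n)) = 1119.00·0.0221667 / (1 − 1.02217^(−12)).
Denominator 1 − (1+r)^(−12) = 0.231330891.
P = 24.8045 / 0.231330891 ≈ 107.23.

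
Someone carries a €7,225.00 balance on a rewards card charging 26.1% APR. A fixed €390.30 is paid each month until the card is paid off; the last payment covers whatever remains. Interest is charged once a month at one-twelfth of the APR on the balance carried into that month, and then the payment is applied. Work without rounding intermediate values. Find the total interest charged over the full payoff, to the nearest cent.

Monthly rate r = 26.1%/12 = 2.175% = 0.02175.
Payoff takes n = ⌈−ln(1 − rB₀/P)/ln(1+r)⌉ = ⌈23.944⌉ = 24 payments; the last is €368.80.
Total paid = 23·€390.30 + €368.80 = €9,345.70.
Total interest = total paid − principal = €9,345.70 − €7,225.00 = €2,120.70.

€2,120.70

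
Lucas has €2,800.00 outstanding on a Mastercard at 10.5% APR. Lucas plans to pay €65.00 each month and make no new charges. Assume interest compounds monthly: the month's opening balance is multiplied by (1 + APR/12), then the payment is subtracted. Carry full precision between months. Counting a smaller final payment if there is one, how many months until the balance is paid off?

Monthly rate r = 10.5%/12 = 0.875% = 0.00875.
Recurrence: B ← B·(1+r) − €65.00.
Month 1: interest €24.50; balance after payment €2,759.50.
Month 2: interest €24.15; balance after payment €2,718.65.
Closed form: n = −ln(1 − rB₀/P)/ln(1+r) = −ln(0.62308)/ln(1.00875) ≈ 54.303, so the balance reaches zero during payment 55.

55 months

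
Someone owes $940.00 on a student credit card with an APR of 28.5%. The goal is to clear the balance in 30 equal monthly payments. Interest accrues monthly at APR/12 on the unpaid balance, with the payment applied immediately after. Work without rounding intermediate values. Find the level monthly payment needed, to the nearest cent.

Monthly rate r = 28.5%/12 = 2.375% = 0.02375.
Level-payment amortization: P = B₀·r / (1 − (1+r)^(−n)) = 940.00·0.02375 / (1 − 1.02375^(−30)).
Denominator 1 − (1+r)^(−30) = 0.505481484.
P = 22.325 / 0.505481484 ≈ 44.17.

$44.17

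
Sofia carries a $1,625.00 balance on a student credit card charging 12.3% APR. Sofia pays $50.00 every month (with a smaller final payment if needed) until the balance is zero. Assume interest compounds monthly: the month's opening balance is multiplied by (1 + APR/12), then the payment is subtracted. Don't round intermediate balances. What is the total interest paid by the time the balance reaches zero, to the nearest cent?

Monthly rate r = 12.3%/12 = 1.025% = 0.01025.
Payoff takes n = ⌈−ln(1 − rB₀/P)/ln(1+r)⌉ = ⌈39.729⌉ = 40 payments; the last is $36.52.
Total paid = 39·$50.00 + $36.52 = $1,986.52.
Total interest = total paid − principal = $1,986.52 − $1,625.00 = $361.52.

$361.52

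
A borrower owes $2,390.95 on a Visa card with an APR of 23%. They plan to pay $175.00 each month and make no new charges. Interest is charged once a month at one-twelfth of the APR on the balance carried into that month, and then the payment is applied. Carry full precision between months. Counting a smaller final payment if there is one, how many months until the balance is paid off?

16 payments

Monthly rate r = 23%/12 = 1.91667% = 0.0191667.
Recurrence: B ← B·(1+r) − $175.00.
Month 1: interest $45.83; balance after payment $2,261.78.
Month 2: interest $43.35; balance after payment $2,130.13.
Closed form: n = −ln(1 − rB₀/P)/ln(1+r) = −ln(0.73813)/ln(1.01917) ≈ 15.993, so the balance reaches zero during payment 16.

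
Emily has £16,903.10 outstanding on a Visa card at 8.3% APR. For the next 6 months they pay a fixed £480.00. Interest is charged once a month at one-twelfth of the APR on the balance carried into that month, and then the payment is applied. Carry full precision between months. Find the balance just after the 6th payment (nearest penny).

Monthly rate r = 8.3%/12 = 0.691667% = 0.00691667.
Each month: B ← B·(1+r) − £480.00.
Month 1: interest £116.91; balance after payment £16,540.01.
Month 2: interest £114.40; balance after payment £16,174.41.
Month 3: interest £111.87; balance after payment £15,806.29.
Month 4: interest £109.33; balance after payment £15,435.61.
Month 5: interest £106.76; balance after payment £15,062.38.
Month 6: interest £104.18; balance after payment £14,686.56.

£14,686.56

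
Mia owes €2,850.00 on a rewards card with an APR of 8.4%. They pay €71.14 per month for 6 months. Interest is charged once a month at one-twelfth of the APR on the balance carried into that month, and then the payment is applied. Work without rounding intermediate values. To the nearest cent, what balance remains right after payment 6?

Monthly rate r = 8.4%/12 = 0.7% = 0.007.
Each month: B ← B·(1+r) − €71.14.
Month 1: interest €19.95; balance after payment €2,798.81.
Month 2: interest €19.59; balance after payment €2,747.26.
Month 3: interest €19.23; balance after payment €2,695.35.
Month 4: interest €18.87; balance after payment €2,643.08.
Month 5: interest €18.50; balance after payment €2,590.44.
Month 6: interest €18.13; balance after payment €2,537.43.

€2,537.43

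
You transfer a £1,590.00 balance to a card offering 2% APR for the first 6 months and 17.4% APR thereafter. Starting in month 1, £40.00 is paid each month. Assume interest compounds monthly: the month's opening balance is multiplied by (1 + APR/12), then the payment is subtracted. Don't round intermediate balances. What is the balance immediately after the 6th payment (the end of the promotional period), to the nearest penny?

Promo months 1–6 at r₀ = 2%/12 = 0.00166667; months 7+ at r₁ = 17.4%/12 = 0.0145.
After month 6: iterate B ← B·(1+r₀) − £40.00 for 6 months → £1,364.96.

£1,364.96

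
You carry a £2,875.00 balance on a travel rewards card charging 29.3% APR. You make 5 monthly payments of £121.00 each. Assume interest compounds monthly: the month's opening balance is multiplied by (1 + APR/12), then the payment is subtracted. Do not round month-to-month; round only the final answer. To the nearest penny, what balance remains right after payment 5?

£2,608.28

Monthly rate r = 29.3%/12 = 2.44167% = 0.0244167.
Each month: B ← B·(1+r) − £121.00.
Month 1: interest £70.20; balance after payment £2,824.20.
Month 2: interest £68.96; balance after payment £2,772.16.
Month 3: interest £67.69; balance after payment £2,718.84.
Month 4: interest £66.39; balance after payment £2,664.23.
Month 5: interest £65.05; balance after payment £2,608.28.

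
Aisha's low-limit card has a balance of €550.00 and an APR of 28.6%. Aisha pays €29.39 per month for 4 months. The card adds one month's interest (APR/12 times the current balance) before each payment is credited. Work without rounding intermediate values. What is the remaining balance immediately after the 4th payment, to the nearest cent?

€482.51

Monthly rate r = 28.6%/12 = 2.38333% = 0.0238333.
Each month: B ← B·(1+r) − €29.39.
Month 1: interest €13.11; balance after payment €533.72.
Month 2: interest €12.72; balance after payment €517.05.
Month 3: interest €12.32; balance after payment €499.98.
Month 4: interest €11.92; balance after payment €482.51.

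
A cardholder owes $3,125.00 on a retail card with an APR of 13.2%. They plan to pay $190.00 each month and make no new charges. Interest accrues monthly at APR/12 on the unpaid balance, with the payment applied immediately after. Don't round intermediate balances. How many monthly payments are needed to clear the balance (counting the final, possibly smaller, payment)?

19 payments

Monthly rate r = 13.2%/12 = 1.1% = 0.011.
Recurrence: B ← B·(1+r) − $190.00.
Month 1: interest $34.38; balance after payment $2,969.38.
Month 2: interest $32.66; balance after payment $2,812.04.
Closed form: n = −ln(1 − rB₀/P)/ln(1+r) = −ln(0.81908)/ln(1.011) ≈ 18.243, so the balance reaches zero during payment 19.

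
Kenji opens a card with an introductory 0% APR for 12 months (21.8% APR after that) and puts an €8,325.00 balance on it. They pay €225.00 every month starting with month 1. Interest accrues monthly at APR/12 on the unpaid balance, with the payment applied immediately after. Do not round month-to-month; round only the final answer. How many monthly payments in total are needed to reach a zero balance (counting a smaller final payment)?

Promo months 1–12 at r₀ = 0%/12 = 0; months 13+ at r₁ = 21.8%/12 = 0.0181667.
After month 12 (no interest yet): B = €8,325.00 − 12·€225.00 = €5,625.00.
Then at r₁ with €225.00/mo: n₂ = −ln(1 − r₁·B/P)/ln(1+r₁) ≈ 33.63 → 34 more payments.

46 payments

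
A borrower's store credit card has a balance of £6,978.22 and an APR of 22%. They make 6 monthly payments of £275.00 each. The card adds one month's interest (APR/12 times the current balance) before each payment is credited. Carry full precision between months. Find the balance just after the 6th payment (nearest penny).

Monthly rate r = 22%/12 = 1.83333% = 0.0183333.
Each month: B ← B·(1+r) − £275.00.
Month 1: interest £127.93; balance after payment £6,831.15.
Month 2: interest £125.24; balance after payment £6,681.39.
Month 3: interest £122.49; balance after payment £6,528.88.
Month 4: interest £119.70; balance after payment £6,373.58.
Month 5: interest £116.85; balance after payment £6,215.43.
Month 6: interest £113.95; balance after payment £6,054.38.

£6,054.38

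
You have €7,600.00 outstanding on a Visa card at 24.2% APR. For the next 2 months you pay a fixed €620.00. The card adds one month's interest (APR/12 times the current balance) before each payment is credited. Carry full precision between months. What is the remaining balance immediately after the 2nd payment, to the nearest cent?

€6,657.12

Monthly rate r = 24.2%/12 = 2.01667% = 0.0201667.
Each month: B ← B·(1+r) − €620.00.
Month 1: interest €153.27; balance after payment €7,133.27.
Month 2: interest €143.85; balance after payment €6,657.12.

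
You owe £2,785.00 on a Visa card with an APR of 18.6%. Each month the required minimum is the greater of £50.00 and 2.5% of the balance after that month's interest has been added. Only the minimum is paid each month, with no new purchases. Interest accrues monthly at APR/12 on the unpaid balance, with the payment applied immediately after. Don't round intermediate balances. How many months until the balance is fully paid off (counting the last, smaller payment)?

97 months

Monthly rate r = 18.6%/12 = 1.55% = 0.0155.
While 2.5% of the post-interest balance exceeds £50.00, each month B ← (B·(1+r))·(1 − 0.025), i.e. B shrinks by the factor (1+r)·0.975 = 0.99011.
This holds for months 1–35. Entering month 36 the balance is £1,966.91; 2.5% of the post-interest balance is now below £50.00, so the flat £50.00 minimum applies from here.
From month 36 a fixed £50.00 at rate r clears £1,966.91 in 62 more payments. Total: 35 + 62 = 97 months.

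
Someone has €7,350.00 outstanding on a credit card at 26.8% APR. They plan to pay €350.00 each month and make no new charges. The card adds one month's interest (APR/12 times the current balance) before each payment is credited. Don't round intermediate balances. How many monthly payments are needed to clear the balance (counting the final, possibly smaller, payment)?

Monthly rate r = 26.8%/12 = 2.23333% = 0.0223333.
Recurrence: B ← B·(1+r) − €350.00.
Month 1: interest €164.15; balance after payment €7,164.15.
Month 2: interest €160.00; balance after payment €6,974.15.
Closed form: n = −ln(1 − rB₀/P)/ln(1+r) = −ln(0.531)/ln(1.02233) ≈ 28.658, so the balance reaches zero during payment 29.

29 months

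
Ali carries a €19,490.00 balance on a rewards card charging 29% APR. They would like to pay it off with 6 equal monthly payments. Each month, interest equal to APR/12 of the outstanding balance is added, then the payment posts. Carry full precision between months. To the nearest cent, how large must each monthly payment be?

Monthly rate r = 29%/12 = 2.41667% = 0.0241667.
Level-payment amortization: P = B₀·r / (1 − (1+r)^(−n)) = 19490.00·0.0241667 / (1 − 1.02417^(−6)).
Denominator 1 − (1+r)^(−6) = 0.133484813.
P = 471.008 / 0.133484813 ≈ 3528.55.

€3,528.55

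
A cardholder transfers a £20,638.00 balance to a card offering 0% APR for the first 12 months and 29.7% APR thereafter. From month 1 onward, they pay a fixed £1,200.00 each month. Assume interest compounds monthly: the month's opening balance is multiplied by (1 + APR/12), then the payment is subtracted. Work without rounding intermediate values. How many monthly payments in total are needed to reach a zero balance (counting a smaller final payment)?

18 payments

Promo months 1–12 at r₀ = 0%/12 = 0; months 13+ at r₁ = 29.7%/12 = 0.02475.
After month 12 (no interest yet): B = £20,638.00 − 12·£1,200.00 = £6,238.00.
Then at r₁ with £1,200.00/mo: n₂ = −ln(1 − r₁·B/P)/ln(1+r₁) ≈ 5.63 → 6 more payments.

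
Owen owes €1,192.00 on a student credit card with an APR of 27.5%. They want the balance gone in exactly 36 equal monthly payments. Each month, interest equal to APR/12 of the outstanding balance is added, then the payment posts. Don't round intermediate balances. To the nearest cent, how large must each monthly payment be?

Monthly rate r = 27.5%/12 = 2.29167% = 0.0229167.
Level-payment amortization: P = B₀·r / (1 − (1+r)^(−n)) = 1192.00·0.0229167 / (1 − 1.02292^(−36)).
Denominator 1 − (1+r)^(−36) = 0.557665484.
P = 27.3167 / 0.557665484 ≈ 48.98.

€48.98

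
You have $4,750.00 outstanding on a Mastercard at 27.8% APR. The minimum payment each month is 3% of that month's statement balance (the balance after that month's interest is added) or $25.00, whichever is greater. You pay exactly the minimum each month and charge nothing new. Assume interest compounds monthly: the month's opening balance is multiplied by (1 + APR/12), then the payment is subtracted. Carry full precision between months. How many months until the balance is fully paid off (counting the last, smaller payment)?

Monthly rate r = 27.8%/12 = 2.31667% = 0.0231667.
While 3% of the post-interest balance exceeds $25.00, each month B ← (B·(1+r))·(1 − 0.03), i.e. B shrinks by the factor (1+r)·0.97 = 0.99247.
This holds for months 1–234. Entering month 235 the balance is $810.46; 3% of the post-interest balance is now below $25.00, so the flat $25.00 minimum applies from here.
From month 235 a fixed $25.00 at rate r clears $810.46 in 61 more payments. Total: 234 + 61 = 295 months.

295 months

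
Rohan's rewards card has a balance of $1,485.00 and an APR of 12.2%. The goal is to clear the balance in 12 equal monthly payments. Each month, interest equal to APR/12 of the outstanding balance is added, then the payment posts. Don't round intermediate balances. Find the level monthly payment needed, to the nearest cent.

$132.08

Monthly rate r = 12.2%/12 = 1.01667% = 0.0101667.
Level-payment amortization: P = B₀·r / (1 − (1+r)^(−n)) = 1485.00·0.0101667 / (1 − 1.01017^(−12)).
Denominator 1 − (1+r)^(−12) = 0.114306216.
P = 15.0975 / 0.114306216 ≈ 132.08.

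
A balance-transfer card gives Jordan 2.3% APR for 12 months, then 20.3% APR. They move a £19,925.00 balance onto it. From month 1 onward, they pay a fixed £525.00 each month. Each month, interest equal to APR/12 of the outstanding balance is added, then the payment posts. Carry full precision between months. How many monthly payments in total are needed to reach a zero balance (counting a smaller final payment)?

48 payments

Promo months 1–12 at r₀ = 2.3%/12 = 0.00191667; months 13+ at r₁ = 20.3%/12 = 0.0169167.
After month 12: iterate B ← B·(1+r₀) − £525.00 for 12 months → £14,021.30.
Then at r₁ with £525.00/mo: n₂ = −ln(1 − r₁·B/P)/ln(1+r₁) ≈ 35.83 → 36 more payments.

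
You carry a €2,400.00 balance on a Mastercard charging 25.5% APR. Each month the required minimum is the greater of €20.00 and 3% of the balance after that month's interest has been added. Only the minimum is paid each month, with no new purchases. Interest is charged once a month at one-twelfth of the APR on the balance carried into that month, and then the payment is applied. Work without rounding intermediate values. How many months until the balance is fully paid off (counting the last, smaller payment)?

195 months

Monthly rate r = 25.5%/12 = 2.125% = 0.02125.
While 3% of the post-interest balance exceeds €20.00, each month B ← (B·(1+r))·(1 − 0.03), i.e. B shrinks by the factor (1+r)·0.97 = 0.99061.
This holds for months 1–139. Entering month 140 the balance is €646.90; 3% of the post-interest balance is now below €20.00, so the flat €20.00 minimum applies from here.
From month 140 a fixed €20.00 at rate r clears €646.90 in 56 more payments. Total: 139 + 56 = 195 months.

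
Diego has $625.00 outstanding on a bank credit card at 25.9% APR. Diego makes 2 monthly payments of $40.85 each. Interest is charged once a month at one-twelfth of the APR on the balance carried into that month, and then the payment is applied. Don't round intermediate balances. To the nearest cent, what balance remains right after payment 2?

$569.69

Monthly rate r = 25.9%/12 = 2.15833% = 0.0215833.
Each month: B ← B·(1+r) − $40.85.
Month 1: interest $13.49; balance after payment $597.64.
Month 2: interest $12.90; balance after payment $569.69.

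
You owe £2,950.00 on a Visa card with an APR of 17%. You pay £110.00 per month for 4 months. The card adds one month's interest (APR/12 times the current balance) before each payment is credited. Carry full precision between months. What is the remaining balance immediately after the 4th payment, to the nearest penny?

Monthly rate r = 17%/12 = 1.41667% = 0.0141667.
Each month: B ← B·(1+r) − £110.00.
Month 1: interest £41.79; balance after payment £2,881.79.
Month 2: interest £40.83; balance after payment £2,812.62.
Month 3: interest £39.85; balance after payment £2,742.46.
Month 4: interest £38.85; balance after payment £2,671.31.

£2,671.31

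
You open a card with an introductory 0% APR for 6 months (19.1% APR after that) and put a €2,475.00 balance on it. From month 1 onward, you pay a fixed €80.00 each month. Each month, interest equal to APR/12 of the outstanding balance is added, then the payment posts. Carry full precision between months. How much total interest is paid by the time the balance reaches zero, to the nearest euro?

Promo months 1–6 at r₀ = 0%/12 = 0; months 7+ at r₁ = 19.1%/12 = 0.0159167.
After month 6 (no interest yet): B = €2,475.00 − 6·€80.00 = €1,995.00.
Then at r₁ with €80.00/mo: n₂ = −ln(1 − r₁·B/P)/ln(1+r₁) ≈ 32.02 → 33 more payments.
Total paid = 38·€80.00 + €1.97 = €3,041.97; interest = €3,041.97 − €2,475.00 = €566.97.

€567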